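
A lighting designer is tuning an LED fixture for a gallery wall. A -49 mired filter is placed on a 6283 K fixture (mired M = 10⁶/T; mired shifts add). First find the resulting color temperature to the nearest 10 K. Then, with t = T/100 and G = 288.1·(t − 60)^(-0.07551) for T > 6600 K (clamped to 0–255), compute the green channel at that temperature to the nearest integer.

M_in = 10⁶/6283 = 159.16; M_out = 159.16 + (-49) = 110.16.
T_out = 10⁶/110.16 = 9077.7 K → 9080 K; t = 90.8.
G = 288.1·(90.8 − 60)^(-0.07551) = 288.1·30.8^(-0.07551) = 288.1·0.77197 = 222.404.
Rounded: 222.

222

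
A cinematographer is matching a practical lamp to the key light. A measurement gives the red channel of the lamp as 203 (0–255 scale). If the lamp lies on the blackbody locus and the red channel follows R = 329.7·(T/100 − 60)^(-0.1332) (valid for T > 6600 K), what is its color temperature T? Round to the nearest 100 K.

9800 K

(t − 60)^(-0.1332) = 203/329.7 = 0.61571.
t − 60 = 0.61571^(1/-0.1332) = 0.61571^(-7.508) = 38.129, so t = 98.129.
T = 100·t = 9813 K → 9800 K to the nearest 100 K.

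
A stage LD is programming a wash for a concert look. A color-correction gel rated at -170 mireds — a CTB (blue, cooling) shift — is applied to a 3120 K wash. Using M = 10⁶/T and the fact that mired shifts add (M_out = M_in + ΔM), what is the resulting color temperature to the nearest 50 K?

6650 K

M_in = 10⁶/3120 = 320.51 mireds.
M_out = 320.51 + (-170) = 150.51 mireds.
T_out = 10⁶/150.51 = 6644.0 K → 6650 K.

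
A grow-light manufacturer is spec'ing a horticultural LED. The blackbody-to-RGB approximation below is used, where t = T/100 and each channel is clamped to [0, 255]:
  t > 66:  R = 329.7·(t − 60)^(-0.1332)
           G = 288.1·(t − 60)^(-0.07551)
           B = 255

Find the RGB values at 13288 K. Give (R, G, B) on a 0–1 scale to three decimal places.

t = 13288/100 = 132.88; the t > 66 branch applies.
R = 329.7·(132.88 − 60)^(-0.1332) = 329.7·72.88^(-0.1332) = 329.7·0.56481 = 186.217.
G = 288.1·(132.88 − 60)^(-0.07551) = 288.1·72.88^(-0.07551) = 288.1·0.72336 = 208.400.
B = 255 by definition for t > 66.
Dividing each by 255: (0.7303, 0.8173, 1.0000) → (0.730, 0.817, 1.000).

(0.730, 0.817, 1.000)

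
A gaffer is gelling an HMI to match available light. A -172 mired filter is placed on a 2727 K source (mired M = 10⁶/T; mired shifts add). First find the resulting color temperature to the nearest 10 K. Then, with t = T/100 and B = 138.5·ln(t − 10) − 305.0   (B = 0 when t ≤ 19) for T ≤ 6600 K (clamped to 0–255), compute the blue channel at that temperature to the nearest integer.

211

M_in = 10⁶/2727 = 366.70; M_out = 366.70 + (-172) = 194.70.
T_out = 10⁶/194.70 = 5136.0 K → 5140 K; t = 51.4.
B = 138.5·ln(51.4 − 10) − 305.0 = 138.5·ln 41.4 − 305.0 = 138.5·3.7233 − 305.0 = 210.674.
Rounded: 211.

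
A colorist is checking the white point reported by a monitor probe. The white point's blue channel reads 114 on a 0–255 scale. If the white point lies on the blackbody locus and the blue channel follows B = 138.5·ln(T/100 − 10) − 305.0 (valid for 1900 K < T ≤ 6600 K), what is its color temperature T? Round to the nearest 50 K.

3050 K

ln(t − 10) = (114 + 305.0) / 138.5 = 3.0253.
t − 10 = e^3.0253 = 20.600, so t = 30.600.
T = 100·t = 3060 K → 3050 K to the nearest 50 K.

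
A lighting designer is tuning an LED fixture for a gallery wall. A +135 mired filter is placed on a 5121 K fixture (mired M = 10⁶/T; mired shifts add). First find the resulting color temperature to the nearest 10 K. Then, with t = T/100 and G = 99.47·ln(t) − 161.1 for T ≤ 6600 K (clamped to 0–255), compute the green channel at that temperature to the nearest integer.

178

M_in = 10⁶/5121 = 195.27; M_out = 195.27 + (+135) = 330.27.
T_out = 10⁶/330.27 = 3027.8 K → 3030 K; t = 30.3.
G = 99.47·ln 30.3 − 161.1 = 99.47·3.4111 − 161.1 = 178.207.
Rounded: 178.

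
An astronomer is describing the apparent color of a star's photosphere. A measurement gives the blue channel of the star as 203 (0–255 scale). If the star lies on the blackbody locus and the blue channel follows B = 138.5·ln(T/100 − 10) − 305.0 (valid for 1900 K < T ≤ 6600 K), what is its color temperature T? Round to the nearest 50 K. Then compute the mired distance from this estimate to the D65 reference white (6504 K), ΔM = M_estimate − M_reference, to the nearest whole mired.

ln(t − 10) = (203 + 305.0) / 138.5 = 3.6679.
t − 10 = e^3.6679 = 39.168, so t = 49.168.
T = 100·t = 4917 K → 4900 K to the nearest 50 K.
M_estimate = 10⁶/4900 = 204.08; M_reference = 10⁶/6504 = 153.75.
ΔM = 204.08 − 153.75 = 50.33 → +50 mireds.

+50 mireds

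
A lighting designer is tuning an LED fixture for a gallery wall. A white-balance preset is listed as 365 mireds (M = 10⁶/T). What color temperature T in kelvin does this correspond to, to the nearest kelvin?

T = 10⁶ / 365 = 2739.73 K → 2740 K.

2740 K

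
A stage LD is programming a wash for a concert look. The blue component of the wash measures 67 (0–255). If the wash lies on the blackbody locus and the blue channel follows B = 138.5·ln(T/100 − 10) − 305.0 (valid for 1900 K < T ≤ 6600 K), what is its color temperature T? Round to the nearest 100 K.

ln(t − 10) = (67 + 305.0) / 138.5 = 2.6859.
t − 10 = e^2.6859 = 14.672, so t = 24.672.
T = 100·t = 2467 K → 2500 K to the nearest 100 K.

2500 K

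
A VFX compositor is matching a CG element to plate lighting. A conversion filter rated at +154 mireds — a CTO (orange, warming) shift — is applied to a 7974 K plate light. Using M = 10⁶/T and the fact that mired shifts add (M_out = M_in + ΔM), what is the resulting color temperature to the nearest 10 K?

3580 K

M_in = 10⁶/7974 = 125.41 mireds.
M_out = 125.41 + (+154) = 279.41 mireds.
T_out = 10⁶/279.41 = 3579.0 K → 3580 K.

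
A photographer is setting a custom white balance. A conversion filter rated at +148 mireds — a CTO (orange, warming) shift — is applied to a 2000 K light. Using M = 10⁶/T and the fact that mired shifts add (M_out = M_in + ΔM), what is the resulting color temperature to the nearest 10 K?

M_in = 10⁶/2000 = 500.00 mireds.
M_out = 500.00 + (+148) = 648.00 mireds.
T_out = 10⁶/648.00 = 1543.2 K → 1540 K.

1540 K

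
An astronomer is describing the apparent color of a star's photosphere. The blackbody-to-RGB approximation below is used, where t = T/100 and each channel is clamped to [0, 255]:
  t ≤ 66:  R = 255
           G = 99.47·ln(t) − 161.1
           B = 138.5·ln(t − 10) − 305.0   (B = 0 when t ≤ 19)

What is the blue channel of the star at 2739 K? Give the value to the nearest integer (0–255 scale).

91

t = 2739/100 = 27.39; the t ≤ 66 branch applies.
B = 138.5·ln(27.39 − 10) − 305.0 = 138.5·ln 17.39 − 305.0 = 138.5·2.8559 − 305.0 = 90.542.
Rounded: 91.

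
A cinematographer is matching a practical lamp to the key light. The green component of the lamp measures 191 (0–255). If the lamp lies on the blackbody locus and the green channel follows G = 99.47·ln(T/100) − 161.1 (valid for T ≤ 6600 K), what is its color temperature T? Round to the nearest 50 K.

ln t = (191 + 161.1) / 99.47 = 3.5398.
t = e^3.5398 = 34.459.
T = 100·t = 3446 K → 3450 K to the nearest 50 K.

3450 K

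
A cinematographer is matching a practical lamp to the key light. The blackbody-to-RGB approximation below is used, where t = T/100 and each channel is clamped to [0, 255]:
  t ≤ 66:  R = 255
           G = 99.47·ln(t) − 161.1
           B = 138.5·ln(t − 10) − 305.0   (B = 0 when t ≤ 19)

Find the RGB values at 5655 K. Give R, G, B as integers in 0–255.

t = 5655/100 = 56.55; the t ≤ 66 branch applies.
R = 255 by definition for t ≤ 66.
G = 99.47·ln 56.55 − 161.1 = 99.47·4.0351 − 161.1 = 240.274.
B = 138.5·ln(56.55 − 10) − 305.0 = 138.5·ln 46.55 − 305.0 = 138.5·3.8405 − 305.0 = 226.913.
Rounded: (255, 240, 227).

R=255, G=240, B=227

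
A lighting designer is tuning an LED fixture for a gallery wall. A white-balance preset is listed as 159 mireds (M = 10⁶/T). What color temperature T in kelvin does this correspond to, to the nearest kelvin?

T = 10⁶ / 159 = 6289.31 K → 6289 K.

6289 K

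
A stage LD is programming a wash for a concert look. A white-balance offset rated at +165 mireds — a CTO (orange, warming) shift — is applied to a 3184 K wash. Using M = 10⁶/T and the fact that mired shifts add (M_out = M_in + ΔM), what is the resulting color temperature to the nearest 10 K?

M_in = 10⁶/3184 = 314.07 mireds.
M_out = 314.07 + (+165) = 479.07 mireds.
T_out = 10⁶/479.07 = 2087.4 K → 2090 K.

2090 K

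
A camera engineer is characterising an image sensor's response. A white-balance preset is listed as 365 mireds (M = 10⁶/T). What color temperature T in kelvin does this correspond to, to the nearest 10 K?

2740 K

T = 10⁶ / 365 = 2739.73 K → 2740 K.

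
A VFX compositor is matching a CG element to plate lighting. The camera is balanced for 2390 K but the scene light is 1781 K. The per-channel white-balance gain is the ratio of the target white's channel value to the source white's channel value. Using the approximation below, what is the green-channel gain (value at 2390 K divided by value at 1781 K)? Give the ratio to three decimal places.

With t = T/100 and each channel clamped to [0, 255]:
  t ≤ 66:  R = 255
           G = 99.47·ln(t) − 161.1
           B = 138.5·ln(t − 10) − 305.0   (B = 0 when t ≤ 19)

1.233

At 1781 K (t = 17.81):
  G = 99.47·ln 17.81 − 161.1 = 99.47·2.8798 − 161.1 = 125.350.
At 2390 K (t = 23.9):
  G = 99.47·ln 23.9 − 161.1 = 99.47·3.1739 − 161.1 = 154.606.
Gain = 154.606 / 125.350 = 1.2334 → 1.233.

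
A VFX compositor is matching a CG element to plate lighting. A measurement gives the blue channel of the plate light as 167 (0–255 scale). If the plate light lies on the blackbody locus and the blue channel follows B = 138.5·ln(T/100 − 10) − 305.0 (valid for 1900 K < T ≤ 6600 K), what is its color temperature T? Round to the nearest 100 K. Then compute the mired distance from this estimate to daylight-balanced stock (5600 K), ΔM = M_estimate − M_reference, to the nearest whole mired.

ln(t − 10) = (167 + 305.0) / 138.5 = 3.4079.
t − 10 = e^3.4079 = 30.203, so t = 40.203.
T = 100·t = 4020 K → 4000 K to the nearest 100 K.
M_estimate = 10⁶/4000 = 250.00; M_reference = 10⁶/5600 = 178.57.
ΔM = 250.00 − 178.57 = 71.43 → +71 mireds.

+71 mireds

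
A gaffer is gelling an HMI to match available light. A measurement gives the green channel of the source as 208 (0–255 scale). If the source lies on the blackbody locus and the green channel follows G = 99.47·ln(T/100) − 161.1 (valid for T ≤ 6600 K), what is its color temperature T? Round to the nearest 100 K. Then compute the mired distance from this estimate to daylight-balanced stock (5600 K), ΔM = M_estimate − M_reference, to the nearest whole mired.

ln t = (208 + 161.1) / 99.47 = 3.7107.
t = e^3.7107 = 40.881.
T = 100·t = 4088 K → 4100 K to the nearest 100 K.
M_estimate = 10⁶/4100 = 243.90; M_reference = 10⁶/5600 = 178.57.
ΔM = 243.90 − 178.57 = 65.33 → +65 mireds.

+65 mireds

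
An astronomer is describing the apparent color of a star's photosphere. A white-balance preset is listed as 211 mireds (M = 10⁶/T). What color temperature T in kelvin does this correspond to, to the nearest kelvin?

T = 10⁶ / 211 = 4739.34 K → 4739 K.

4739 K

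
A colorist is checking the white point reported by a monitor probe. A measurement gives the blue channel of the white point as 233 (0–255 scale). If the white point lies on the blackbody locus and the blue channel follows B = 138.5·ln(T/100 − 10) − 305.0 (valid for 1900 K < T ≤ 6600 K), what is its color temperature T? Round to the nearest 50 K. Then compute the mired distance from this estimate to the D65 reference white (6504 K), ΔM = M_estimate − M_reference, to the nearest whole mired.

ln(t − 10) = (233 + 305.0) / 138.5 = 3.8845.
t − 10 = e^3.8845 = 48.641, so t = 58.641.
T = 100·t = 5864 K → 5850 K to the nearest 50 K.
M_estimate = 10⁶/5850 = 170.94; M_reference = 10⁶/6504 = 153.75.
ΔM = 170.94 − 153.75 = 17.19 → +17 mireds.

+17 mireds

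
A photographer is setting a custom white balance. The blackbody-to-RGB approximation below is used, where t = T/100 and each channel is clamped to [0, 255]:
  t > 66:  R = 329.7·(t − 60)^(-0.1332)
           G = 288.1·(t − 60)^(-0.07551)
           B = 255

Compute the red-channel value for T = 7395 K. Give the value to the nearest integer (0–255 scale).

t = 7395/100 = 73.95; the t > 66 branch applies.
R = 329.7·(73.95 − 60)^(-0.1332) = 329.7·13.95^(-0.1332) = 329.7·0.70395 = 232.093.
Rounded: 232.

232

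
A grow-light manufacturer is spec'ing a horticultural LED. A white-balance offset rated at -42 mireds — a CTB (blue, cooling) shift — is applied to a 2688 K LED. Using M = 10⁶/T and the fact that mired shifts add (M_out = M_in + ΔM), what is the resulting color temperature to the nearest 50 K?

M_in = 10⁶/2688 = 372.02 mireds.
M_out = 372.02 + (-42) = 330.02 mireds.
T_out = 10⁶/330.02 = 3030.1 K → 3050 K.

3050 K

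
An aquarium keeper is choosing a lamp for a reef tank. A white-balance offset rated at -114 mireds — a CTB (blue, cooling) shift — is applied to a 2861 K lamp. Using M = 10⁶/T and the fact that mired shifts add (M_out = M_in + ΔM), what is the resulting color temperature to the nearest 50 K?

4250 K

M_in = 10⁶/2861 = 349.53 mireds.
M_out = 349.53 + (-114) = 235.53 mireds.
T_out = 10⁶/235.53 = 4245.8 K → 4250 K.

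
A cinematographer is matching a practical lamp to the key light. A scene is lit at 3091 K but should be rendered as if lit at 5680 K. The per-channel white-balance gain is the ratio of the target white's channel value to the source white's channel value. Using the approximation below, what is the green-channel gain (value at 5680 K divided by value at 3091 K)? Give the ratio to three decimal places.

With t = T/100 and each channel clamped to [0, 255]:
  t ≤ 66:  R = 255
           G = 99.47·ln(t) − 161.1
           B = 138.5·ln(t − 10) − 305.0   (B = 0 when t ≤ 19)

At 3091 K (t = 30.91):
  G = 99.47·ln 30.91 − 161.1 = 99.47·3.4311 − 161.1 = 180.190.
At 5680 K (t = 56.8):
  G = 99.47·ln 56.8 − 161.1 = 99.47·4.0395 − 161.1 = 240.713.
Gain = 240.713 / 180.190 = 1.3359 → 1.336.

1.336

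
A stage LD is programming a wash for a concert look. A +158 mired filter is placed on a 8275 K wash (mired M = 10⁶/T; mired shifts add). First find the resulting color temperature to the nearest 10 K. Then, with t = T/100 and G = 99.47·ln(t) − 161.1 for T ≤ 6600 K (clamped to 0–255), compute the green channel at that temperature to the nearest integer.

M_in = 10⁶/8275 = 120.85; M_out = 120.85 + (+158) = 278.85.
T_out = 10⁶/278.85 = 3586.2 K → 3590 K; t = 35.9.
G = 99.47·ln 35.9 − 161.1 = 99.47·3.5807 − 161.1 = 195.076.
Rounded: 195.

195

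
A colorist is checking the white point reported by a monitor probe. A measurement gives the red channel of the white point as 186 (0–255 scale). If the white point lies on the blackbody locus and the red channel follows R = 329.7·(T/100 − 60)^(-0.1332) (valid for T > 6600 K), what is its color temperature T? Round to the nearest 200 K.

(t − 60)^(-0.1332) = 186/329.7 = 0.56415.
t − 60 = 0.56415^(1/-0.1332) = 0.56415^(-7.508) = 73.521, so t = 133.521.
T = 100·t = 13352 K → 13400 K to the nearest 200 K.

13400 K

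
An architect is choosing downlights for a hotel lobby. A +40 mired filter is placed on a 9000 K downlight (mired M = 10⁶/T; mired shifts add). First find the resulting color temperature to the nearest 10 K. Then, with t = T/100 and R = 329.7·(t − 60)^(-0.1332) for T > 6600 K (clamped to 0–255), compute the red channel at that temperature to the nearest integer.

255

M_in = 10⁶/9000 = 111.11; M_out = 111.11 + (+40) = 151.11.
T_out = 10⁶/151.11 = 6617.6 K → 6620 K; t = 66.2.
R = 329.7·(66.2 − 60)^(-0.1332) = 329.7·6.2^(-0.1332) = 329.7·0.78425 = 258.567 → clamped to 255.
Rounded: 255.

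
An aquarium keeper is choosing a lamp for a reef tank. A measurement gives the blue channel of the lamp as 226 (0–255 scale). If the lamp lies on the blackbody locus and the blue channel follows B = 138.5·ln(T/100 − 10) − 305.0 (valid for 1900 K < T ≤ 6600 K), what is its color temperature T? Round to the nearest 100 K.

ln(t − 10) = (226 + 305.0) / 138.5 = 3.8339.
t − 10 = e^3.8339 = 46.244, so t = 56.244.
T = 100·t = 5624 K → 5600 K to the nearest 100 K.

5600 K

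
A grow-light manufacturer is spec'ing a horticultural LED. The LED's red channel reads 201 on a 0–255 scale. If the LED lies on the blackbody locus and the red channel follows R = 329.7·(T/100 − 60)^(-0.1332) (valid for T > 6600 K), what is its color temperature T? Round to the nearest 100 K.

(t − 60)^(-0.1332) = 201/329.7 = 0.60965.
t − 60 = 0.60965^(1/-0.1332) = 0.60965^(-7.508) = 41.071, so t = 101.071.
T = 100·t = 10107 K → 10100 K to the nearest 100 K.

10100 K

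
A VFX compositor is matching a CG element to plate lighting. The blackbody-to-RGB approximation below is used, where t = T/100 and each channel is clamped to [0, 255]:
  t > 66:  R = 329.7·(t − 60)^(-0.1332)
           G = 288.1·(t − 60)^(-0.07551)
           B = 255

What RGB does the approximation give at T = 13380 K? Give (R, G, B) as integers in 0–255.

(186, 208, 255)

t = 13380/100 = 133.8; the t > 66 branch applies.
R = 329.7·(133.8 − 60)^(-0.1332) = 329.7·73.8^(-0.1332) = 329.7·0.56386 = 185.906.
G = 288.1·(133.8 − 60)^(-0.07551) = 288.1·73.8^(-0.07551) = 288.1·0.72268 = 208.203.
B = 255 by definition for t > 66.
Rounded: (186, 208, 255).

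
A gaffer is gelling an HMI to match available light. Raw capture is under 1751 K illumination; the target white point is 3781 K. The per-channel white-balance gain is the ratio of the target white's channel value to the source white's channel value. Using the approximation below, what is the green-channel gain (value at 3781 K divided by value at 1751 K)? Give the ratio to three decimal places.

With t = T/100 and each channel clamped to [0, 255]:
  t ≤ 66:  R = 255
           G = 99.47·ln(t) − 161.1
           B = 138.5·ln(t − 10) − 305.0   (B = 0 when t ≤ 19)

1.619

At 1751 K (t = 17.51):
  G = 99.47·ln 17.51 − 161.1 = 99.47·2.8628 − 161.1 = 123.660.
At 3781 K (t = 37.81):
  G = 99.47·ln 37.81 − 161.1 = 99.47·3.6326 − 161.1 = 200.232.
Gain = 200.232 / 123.660 = 1.6192 → 1.619.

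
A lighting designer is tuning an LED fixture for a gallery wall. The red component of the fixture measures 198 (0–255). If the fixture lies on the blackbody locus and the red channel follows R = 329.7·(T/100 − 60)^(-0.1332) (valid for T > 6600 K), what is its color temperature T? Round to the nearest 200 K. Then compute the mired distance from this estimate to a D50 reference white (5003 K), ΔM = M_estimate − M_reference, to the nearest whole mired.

(t − 60)^(-0.1332) = 198/329.7 = 0.60055.
t − 60 = 0.60055^(1/-0.1332) = 0.60055^(-7.508) = 45.980, so t = 105.980.
T = 100·t = 10598 K → 10600 K to the nearest 200 K.
M_estimate = 10⁶/10600 = 94.34; M_reference = 10⁶/5003 = 199.88.
ΔM = 94.34 − 199.88 = -105.54 → -106 mireds.

-106 mireds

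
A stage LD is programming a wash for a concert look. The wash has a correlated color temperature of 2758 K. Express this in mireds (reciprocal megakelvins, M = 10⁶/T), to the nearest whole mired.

M = 10⁶ / 2758 = 362.582 → 363 mireds.

363 mireds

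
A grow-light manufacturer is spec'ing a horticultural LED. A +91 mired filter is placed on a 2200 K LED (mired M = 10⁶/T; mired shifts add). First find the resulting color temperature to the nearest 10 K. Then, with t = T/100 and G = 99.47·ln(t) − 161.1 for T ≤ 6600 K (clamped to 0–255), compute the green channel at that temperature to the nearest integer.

M_in = 10⁶/2200 = 454.55; M_out = 454.55 + (+91) = 545.55.
T_out = 10⁶/545.55 = 1833.0 K → 1830 K; t = 18.3.
G = 99.47·ln 18.3 − 161.1 = 99.47·2.9069 − 161.1 = 128.049.
Rounded: 128.

128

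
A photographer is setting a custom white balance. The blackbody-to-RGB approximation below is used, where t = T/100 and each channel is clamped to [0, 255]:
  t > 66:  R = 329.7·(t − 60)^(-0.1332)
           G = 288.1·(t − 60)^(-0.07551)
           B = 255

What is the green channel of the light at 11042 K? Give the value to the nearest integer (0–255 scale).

t = 11042/100 = 110.42; the t > 66 branch applies.
G = 288.1·(110.42 − 60)^(-0.07551) = 288.1·50.42^(-0.07551) = 288.1·0.74377 = 214.279.
Rounded: 214.

214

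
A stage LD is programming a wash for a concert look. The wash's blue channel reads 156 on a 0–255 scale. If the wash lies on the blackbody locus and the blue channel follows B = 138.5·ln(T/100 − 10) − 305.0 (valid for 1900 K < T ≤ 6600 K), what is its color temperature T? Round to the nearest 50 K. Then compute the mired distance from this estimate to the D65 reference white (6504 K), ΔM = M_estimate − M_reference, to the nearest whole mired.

+109 mireds

ln(t − 10) = (156 + 305.0) / 138.5 = 3.3285.
t − 10 = e^3.3285 = 27.897, so t = 37.897.
T = 100·t = 3790 K → 3800 K to the nearest 50 K.
M_estimate = 10⁶/3800 = 263.16; M_reference = 10⁶/6504 = 153.75.
ΔM = 263.16 − 153.75 = 109.41 → +109 mireds.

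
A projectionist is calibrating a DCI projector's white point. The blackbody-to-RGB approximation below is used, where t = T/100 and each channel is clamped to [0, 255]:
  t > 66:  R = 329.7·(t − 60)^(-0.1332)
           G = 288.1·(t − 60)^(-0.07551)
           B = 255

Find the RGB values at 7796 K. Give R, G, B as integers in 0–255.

t = 7796/100 = 77.96; the t > 66 branch applies.
R = 329.7·(77.96 − 60)^(-0.1332) = 329.7·17.96^(-0.1332) = 329.7·0.68065 = 224.412.
G = 288.1·(77.96 − 60)^(-0.07551) = 288.1·17.96^(-0.07551) = 288.1·0.80406 = 231.649.
B = 255 by definition for t > 66.
Rounded: (224, 232, 255).

R=224, G=232, B=255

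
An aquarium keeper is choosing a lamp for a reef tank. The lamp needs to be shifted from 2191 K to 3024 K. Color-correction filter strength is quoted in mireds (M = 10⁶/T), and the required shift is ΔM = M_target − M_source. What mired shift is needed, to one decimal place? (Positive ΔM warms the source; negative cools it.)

-125.7 mireds

M_source = 10⁶/2191 = 456.413; M_target = 10⁶/3024 = 330.688.
ΔM = 330.688 − 456.413 = -125.725 → -125.7 mireds, a cooling shift.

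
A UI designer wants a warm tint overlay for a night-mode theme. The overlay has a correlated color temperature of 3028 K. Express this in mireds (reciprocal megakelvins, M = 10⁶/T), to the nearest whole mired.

M = 10⁶ / 3028 = 330.251 → 330 mireds.

330 mireds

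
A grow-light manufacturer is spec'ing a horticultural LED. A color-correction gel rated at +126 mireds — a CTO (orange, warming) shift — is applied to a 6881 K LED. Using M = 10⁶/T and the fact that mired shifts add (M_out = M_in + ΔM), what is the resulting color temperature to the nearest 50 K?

3700 K

M_in = 10⁶/6881 = 145.33 mireds.
M_out = 145.33 + (+126) = 271.33 mireds.
T_out = 10⁶/271.33 = 3685.6 K → 3700 K.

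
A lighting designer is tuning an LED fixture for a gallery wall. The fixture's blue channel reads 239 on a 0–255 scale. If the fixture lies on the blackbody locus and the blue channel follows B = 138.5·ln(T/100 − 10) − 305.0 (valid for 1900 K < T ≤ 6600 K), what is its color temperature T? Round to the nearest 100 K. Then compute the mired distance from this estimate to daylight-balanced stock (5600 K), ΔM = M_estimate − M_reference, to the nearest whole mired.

ln(t − 10) = (239 + 305.0) / 138.5 = 3.9278.
t − 10 = e^3.9278 = 50.795, so t = 60.795.
T = 100·t = 6079 K → 6100 K to the nearest 100 K.
M_estimate = 10⁶/6100 = 163.93; M_reference = 10⁶/5600 = 178.57.
ΔM = 163.93 − 178.57 = -14.64 → -15 mireds.

-15 mireds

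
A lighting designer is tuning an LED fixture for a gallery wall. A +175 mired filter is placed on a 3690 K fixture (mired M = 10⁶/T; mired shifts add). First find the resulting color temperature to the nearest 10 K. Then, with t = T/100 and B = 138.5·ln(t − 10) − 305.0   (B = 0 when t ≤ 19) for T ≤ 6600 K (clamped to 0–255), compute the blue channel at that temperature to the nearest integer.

44

M_in = 10⁶/3690 = 271.00; M_out = 271.00 + (+175) = 446.00.
T_out = 10⁶/446.00 = 2242.1 K → 2240 K; t = 22.4.
B = 138.5·ln(22.4 − 10) − 305.0 = 138.5·ln 12.4 − 305.0 = 138.5·2.5177 − 305.0 = 43.701.
Rounded: 44.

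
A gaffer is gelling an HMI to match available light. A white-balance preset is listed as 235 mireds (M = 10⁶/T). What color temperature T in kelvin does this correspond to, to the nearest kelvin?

4255 K

T = 10⁶ / 235 = 4255.32 K → 4255 K.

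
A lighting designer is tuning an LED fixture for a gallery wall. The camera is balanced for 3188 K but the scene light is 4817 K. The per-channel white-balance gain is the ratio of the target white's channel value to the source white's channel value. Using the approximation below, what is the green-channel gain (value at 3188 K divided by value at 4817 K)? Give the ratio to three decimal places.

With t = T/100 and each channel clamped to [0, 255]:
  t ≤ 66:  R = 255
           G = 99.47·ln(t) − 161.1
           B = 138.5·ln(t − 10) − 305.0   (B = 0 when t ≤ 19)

At 4817 K (t = 48.17):
  G = 99.47·ln 48.17 − 161.1 = 99.47·3.8747 − 161.1 = 224.320.
At 3188 K (t = 31.88):
  G = 99.47·ln 31.88 − 161.1 = 99.47·3.4620 − 161.1 = 183.263.
Gain = 183.263 / 224.320 = 0.8170 → 0.817.

0.817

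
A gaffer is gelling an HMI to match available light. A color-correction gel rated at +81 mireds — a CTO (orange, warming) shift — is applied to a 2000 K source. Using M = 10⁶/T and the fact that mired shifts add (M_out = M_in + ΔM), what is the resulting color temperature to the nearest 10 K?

1720 K

M_in = 10⁶/2000 = 500.00 mireds.
M_out = 500.00 + (+81) = 581.00 mireds.
T_out = 10⁶/581.00 = 1721.2 K → 1720 K.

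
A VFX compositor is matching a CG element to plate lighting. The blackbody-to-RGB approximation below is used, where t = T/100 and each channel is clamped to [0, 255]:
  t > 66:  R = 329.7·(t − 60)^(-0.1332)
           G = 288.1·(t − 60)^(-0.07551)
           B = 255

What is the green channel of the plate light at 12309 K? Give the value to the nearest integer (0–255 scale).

t = 12309/100 = 123.09; the t > 66 branch applies.
G = 288.1·(123.09 − 60)^(-0.07551) = 288.1·63.09^(-0.07551) = 288.1·0.73128 = 210.682.
Rounded: 211.

211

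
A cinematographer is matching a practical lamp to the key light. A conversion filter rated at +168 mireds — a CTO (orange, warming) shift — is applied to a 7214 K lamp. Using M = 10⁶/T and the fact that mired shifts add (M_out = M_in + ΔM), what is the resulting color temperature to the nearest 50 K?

M_in = 10⁶/7214 = 138.62 mireds.
M_out = 138.62 + (+168) = 306.62 mireds.
T_out = 10⁶/306.62 = 3261.4 K → 3250 K.

3250 K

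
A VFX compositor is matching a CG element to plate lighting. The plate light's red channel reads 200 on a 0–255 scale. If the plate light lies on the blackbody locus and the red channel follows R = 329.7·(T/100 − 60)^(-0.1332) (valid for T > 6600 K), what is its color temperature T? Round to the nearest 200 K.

10200 K

(t − 60)^(-0.1332) = 200/329.7 = 0.60661.
t − 60 = 0.60661^(1/-0.1332) = 0.60661^(-7.508) = 42.638, so t = 102.638.
T = 100·t = 10264 K → 10200 K to the nearest 200 K.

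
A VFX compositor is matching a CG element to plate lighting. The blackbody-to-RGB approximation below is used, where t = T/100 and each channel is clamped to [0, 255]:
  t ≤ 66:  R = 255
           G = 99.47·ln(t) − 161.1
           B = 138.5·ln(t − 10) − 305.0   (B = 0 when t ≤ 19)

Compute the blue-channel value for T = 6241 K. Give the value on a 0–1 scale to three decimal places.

0.954

t = 6241/100 = 62.41; the t ≤ 66 branch applies.
B = 138.5·ln(62.41 − 10) − 305.0 = 138.5·ln 52.41 − 305.0 = 138.5·3.9591 − 305.0 = 243.335.
On a 0–1 scale: 243.335/255 = 0.9543 → 0.954.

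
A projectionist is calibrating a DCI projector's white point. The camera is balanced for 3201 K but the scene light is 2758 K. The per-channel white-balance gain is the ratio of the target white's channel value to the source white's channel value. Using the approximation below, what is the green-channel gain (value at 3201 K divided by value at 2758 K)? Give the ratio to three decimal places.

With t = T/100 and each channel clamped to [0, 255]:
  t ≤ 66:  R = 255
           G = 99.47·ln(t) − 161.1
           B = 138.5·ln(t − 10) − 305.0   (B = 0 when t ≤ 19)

1.088

At 2758 K (t = 27.58):
  G = 99.47·ln 27.58 − 161.1 = 99.47·3.3171 − 161.1 = 168.851.
At 3201 K (t = 32.01):
  G = 99.47·ln 32.01 − 161.1 = 99.47·3.4660 − 161.1 = 183.668.
Gain = 183.668 / 168.851 = 1.0878 → 1.088.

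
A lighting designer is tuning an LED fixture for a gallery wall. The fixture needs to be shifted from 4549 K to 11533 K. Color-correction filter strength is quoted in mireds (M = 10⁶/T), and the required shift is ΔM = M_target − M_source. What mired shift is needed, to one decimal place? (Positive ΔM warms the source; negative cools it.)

-133.1 mireds

M_source = 10⁶/4549 = 219.829; M_target = 10⁶/11533 = 86.708.
ΔM = 86.708 − 219.829 = -133.121 → -133.1 mireds, a cooling shift.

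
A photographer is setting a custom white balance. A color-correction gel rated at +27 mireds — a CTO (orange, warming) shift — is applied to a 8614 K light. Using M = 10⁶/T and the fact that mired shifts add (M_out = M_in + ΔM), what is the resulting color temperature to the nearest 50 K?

7000 K

M_in = 10⁶/8614 = 116.09 mireds.
M_out = 116.09 + (+27) = 143.09 mireds.
T_out = 10⁶/143.09 = 6988.6 K → 7000 K.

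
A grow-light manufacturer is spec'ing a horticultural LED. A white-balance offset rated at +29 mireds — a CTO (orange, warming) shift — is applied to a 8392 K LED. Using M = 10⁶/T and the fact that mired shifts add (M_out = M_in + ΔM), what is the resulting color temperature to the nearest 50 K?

6750 K

M_in = 10⁶/8392 = 119.16 mireds.
M_out = 119.16 + (+29) = 148.16 mireds.
T_out = 10⁶/148.16 = 6749.4 K → 6750 K.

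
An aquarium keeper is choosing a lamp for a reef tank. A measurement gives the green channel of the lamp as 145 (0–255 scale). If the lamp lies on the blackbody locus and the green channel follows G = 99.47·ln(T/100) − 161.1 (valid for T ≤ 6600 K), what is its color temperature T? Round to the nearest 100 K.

ln t = (145 + 161.1) / 99.47 = 3.0773.
t = e^3.0773 = 21.700.
T = 100·t = 2170 K → 2200 K to the nearest 100 K.

2200 K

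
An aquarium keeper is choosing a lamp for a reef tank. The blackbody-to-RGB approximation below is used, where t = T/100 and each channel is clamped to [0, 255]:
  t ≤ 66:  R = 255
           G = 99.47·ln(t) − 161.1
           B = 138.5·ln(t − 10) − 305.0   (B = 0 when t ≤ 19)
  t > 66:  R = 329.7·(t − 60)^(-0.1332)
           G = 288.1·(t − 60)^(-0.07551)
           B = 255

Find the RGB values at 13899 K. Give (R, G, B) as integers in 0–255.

(184, 207, 255)

t = 13899/100 = 138.99; the t > 66 branch applies.
R = 329.7·(138.99 − 60)^(-0.1332) = 329.7·78.99^(-0.1332) = 329.7·0.55878 = 184.231.
G = 288.1·(138.99 − 60)^(-0.07551) = 288.1·78.99^(-0.07551) = 288.1·0.71898 = 207.137.
B = 255 by definition for t > 66.
Rounded: (184, 207, 255).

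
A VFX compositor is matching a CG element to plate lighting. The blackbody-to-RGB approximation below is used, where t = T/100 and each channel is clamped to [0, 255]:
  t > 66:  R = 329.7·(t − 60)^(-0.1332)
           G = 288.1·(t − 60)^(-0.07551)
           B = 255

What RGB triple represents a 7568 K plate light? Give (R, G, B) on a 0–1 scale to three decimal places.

(0.896, 0.918, 1.000)

t = 7568/100 = 75.68; the t > 66 branch applies.
R = 329.7·(75.68 − 60)^(-0.1332) = 329.7·15.68^(-0.1332) = 329.7·0.69307 = 228.507.
G = 288.1·(75.68 − 60)^(-0.07551) = 288.1·15.68^(-0.07551) = 288.1·0.81234 = 234.036.
B = 255 by definition for t > 66.
Dividing each by 255: (0.8961, 0.9178, 1.0000) → (0.896, 0.918, 1.000).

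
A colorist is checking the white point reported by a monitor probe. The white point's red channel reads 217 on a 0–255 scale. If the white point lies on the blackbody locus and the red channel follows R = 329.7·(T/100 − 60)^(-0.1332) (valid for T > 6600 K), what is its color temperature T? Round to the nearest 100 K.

(t − 60)^(-0.1332) = 217/329.7 = 0.65817.
t − 60 = 0.65817^(1/-0.1332) = 0.65817^(-7.508) = 23.110, so t = 83.110.
T = 100·t = 8311 K → 8300 K to the nearest 100 K.

8300 K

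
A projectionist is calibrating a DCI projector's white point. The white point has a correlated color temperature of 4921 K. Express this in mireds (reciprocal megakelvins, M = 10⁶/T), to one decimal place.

203.2 mireds

M = 10⁶ / 4921 = 203.211 → 203.2 mireds.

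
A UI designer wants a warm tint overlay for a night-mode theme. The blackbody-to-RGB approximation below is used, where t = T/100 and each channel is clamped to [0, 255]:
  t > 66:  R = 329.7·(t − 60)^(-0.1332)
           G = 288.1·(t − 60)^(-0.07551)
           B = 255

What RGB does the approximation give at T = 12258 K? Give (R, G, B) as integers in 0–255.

t = 12258/100 = 122.58; the t > 66 branch applies.
R = 329.7·(122.58 − 60)^(-0.1332) = 329.7·62.58^(-0.1332) = 329.7·0.57639 = 190.035.
G = 288.1·(122.58 − 60)^(-0.07551) = 288.1·62.58^(-0.07551) = 288.1·0.73173 = 210.812.
B = 255 by definition for t > 66.
Rounded: (190, 211, 255).

(190, 211, 255)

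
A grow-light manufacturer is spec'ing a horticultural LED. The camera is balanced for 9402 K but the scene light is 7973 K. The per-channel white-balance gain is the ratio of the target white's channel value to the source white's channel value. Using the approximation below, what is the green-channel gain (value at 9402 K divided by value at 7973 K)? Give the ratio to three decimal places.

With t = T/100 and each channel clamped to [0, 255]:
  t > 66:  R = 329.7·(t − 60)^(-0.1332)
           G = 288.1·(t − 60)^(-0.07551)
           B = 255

At 7973 K (t = 79.73):
  G = 288.1·(79.73 − 60)^(-0.07551) = 288.1·19.73^(-0.07551) = 288.1·0.79837 = 230.011.
At 9402 K (t = 94.02):
  G = 288.1·(94.02 − 60)^(-0.07551) = 288.1·34.02^(-0.07551) = 288.1·0.76619 = 220.740.
Gain = 220.740 / 230.011 = 0.9597 → 0.960.

0.960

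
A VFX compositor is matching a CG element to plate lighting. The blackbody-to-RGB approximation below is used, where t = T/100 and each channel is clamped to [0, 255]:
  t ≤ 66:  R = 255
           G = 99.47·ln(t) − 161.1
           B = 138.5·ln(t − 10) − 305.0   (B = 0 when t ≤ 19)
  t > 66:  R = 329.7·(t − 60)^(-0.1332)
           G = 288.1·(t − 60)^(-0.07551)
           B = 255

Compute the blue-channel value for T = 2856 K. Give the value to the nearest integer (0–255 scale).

100

t = 2856/100 = 28.56; the t ≤ 66 branch applies.
B = 138.5·ln(28.56 − 10) − 305.0 = 138.5·ln 18.56 − 305.0 = 138.5·2.9210 − 305.0 = 99.560.
Rounded: 100.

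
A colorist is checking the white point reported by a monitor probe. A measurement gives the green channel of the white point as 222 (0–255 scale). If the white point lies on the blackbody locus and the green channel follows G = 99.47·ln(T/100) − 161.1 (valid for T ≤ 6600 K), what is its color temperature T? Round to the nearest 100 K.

ln t = (222 + 161.1) / 99.47 = 3.8514.
t = e^3.8514 = 47.059.
T = 100·t = 4706 K → 4700 K to the nearest 100 K.

4700 K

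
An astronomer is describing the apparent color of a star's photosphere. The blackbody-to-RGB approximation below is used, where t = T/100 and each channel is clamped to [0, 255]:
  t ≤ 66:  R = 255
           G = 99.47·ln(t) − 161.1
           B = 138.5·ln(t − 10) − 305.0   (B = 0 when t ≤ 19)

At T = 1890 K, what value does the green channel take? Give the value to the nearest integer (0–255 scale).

131

t = 1890/100 = 18.9; the t ≤ 66 branch applies.
G = 99.47·ln 18.9 − 161.1 = 99.47·2.9392 − 161.1 = 131.258.
Rounded: 131.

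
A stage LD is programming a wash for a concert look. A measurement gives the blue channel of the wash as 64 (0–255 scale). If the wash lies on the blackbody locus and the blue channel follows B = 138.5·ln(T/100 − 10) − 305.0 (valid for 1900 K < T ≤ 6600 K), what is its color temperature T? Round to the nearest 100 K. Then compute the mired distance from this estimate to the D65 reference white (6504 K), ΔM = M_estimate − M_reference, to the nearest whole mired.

+263 mireds

ln(t − 10) = (64 + 305.0) / 138.5 = 2.6643.
t − 10 = e^2.6643 = 14.357, so t = 24.357.
T = 100·t = 2436 K → 2400 K to the nearest 100 K.
M_estimate = 10⁶/2400 = 416.67; M_reference = 10⁶/6504 = 153.75.
ΔM = 416.67 − 153.75 = 262.92 → +263 mireds.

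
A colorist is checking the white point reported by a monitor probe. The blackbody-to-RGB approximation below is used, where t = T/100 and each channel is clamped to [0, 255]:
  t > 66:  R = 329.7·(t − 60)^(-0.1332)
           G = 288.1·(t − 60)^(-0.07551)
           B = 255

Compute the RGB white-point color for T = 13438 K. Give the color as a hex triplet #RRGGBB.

t = 13438/100 = 134.38; the t > 66 branch applies.
R = 329.7·(134.38 − 60)^(-0.1332) = 329.7·74.38^(-0.1332) = 329.7·0.56328 = 185.712.
G = 288.1·(134.38 − 60)^(-0.07551) = 288.1·74.38^(-0.07551) = 288.1·0.72225 = 208.080.
B = 255 by definition for t > 66.
Rounded: (186, 208, 255).
In hex: #BAD0FF.

#BAD0FF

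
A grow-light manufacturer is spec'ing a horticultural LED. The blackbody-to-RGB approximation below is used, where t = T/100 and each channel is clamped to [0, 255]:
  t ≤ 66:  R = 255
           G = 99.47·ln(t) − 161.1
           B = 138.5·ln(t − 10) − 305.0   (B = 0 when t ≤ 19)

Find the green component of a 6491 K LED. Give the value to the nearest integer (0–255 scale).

t = 6491/100 = 64.91; the t ≤ 66 branch applies.
G = 99.47·ln 64.91 − 161.1 = 99.47·4.1730 − 161.1 = 253.988.
Rounded: 254.

254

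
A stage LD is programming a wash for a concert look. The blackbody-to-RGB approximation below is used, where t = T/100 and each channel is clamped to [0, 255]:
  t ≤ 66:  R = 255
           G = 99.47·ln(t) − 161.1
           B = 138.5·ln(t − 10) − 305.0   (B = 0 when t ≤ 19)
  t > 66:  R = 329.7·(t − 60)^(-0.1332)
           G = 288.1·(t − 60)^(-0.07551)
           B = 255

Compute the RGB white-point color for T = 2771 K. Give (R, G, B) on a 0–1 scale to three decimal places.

t = 2771/100 = 27.71; the t ≤ 66 branch applies.
R = 255 by definition for t ≤ 66.
G = 99.47·ln 27.71 − 161.1 = 99.47·3.3218 − 161.1 = 169.319.
B = 138.5·ln(27.71 − 10) − 305.0 = 138.5·ln 17.71 − 305.0 = 138.5·2.8741 − 305.0 = 93.067.
Dividing each by 255: (1.0000, 0.6640, 0.3650) → (1.000, 0.664, 0.365).

(1.000, 0.664, 0.365)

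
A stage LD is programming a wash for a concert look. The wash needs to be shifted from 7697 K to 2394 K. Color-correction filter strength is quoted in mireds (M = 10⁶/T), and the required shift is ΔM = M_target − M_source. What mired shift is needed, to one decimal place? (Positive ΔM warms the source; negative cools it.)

M_source = 10⁶/7697 = 129.921; M_target = 10⁶/2394 = 417.711.
ΔM = 417.711 − 129.921 = 287.790 → +287.8 mireds, a warming shift.

+287.8 mireds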